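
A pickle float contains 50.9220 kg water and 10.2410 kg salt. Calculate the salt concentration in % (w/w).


Formula: Conc = salt / (water + salt) * 100
Substituting: Conc = 10.2410 / (50.9220 + 10.2410) * 100
Result: 16.7438 %


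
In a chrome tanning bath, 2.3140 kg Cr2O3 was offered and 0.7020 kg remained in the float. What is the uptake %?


Formula: Uptake = (offered - residual) / offered * 100
Substituting: Uptake = (2.3140 - 0.7020) / 2.3140 * 100
Result: 69.6629 %


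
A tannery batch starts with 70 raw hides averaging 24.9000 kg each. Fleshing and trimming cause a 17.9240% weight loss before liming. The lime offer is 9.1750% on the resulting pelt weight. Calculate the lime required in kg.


Total_raw = N * avg_wt = 70 * 24.9000 = 1743.0000 kg
Substrate = Total_raw * (1 - loss/100) = 1743.0000 * (1 - 17.9240/100) = 1430.5847 kg
Lime = Substrate * pct / 100 = 1430.5847 * 9.1750 / 100 = 131.2561 kg


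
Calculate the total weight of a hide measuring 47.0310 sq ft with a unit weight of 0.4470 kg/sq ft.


Formula: Weight = area * weight_per_sqft
Substituting: Weight = 47.0310 * 0.4470
Result: 21.0229 kg


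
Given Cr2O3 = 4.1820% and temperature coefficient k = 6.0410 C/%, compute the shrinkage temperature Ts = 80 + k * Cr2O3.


Formula: Ts = 80 + k * Cr2O3
Substituting: Ts = 80 + 6.0410 * 4.1820
Result: 105.2635 C


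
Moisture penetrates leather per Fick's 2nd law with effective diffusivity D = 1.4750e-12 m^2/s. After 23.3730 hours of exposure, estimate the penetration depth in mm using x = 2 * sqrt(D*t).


t = 23.3730 hr * 3600 = 84142.8000 s
D * t = 1.4750e-12 * 84142.8000 = 1.2411e-07
x = 2 * sqrt(D*t) = 2 * sqrt(1.2411e-07) = 7.0459e-04 m = 0.7046 mm


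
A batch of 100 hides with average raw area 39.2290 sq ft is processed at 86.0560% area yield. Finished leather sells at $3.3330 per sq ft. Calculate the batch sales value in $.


Raw_total = N * avg_area = 100 * 39.2290 = 3922.9000 sq ft
Finished = Raw_total * yield / 100 = 3922.9000 * 86.0560 / 100 = 3375.8908 sq ft
Value = Finished * price = 3375.8908 * 3.3330 = 11251.8441 $


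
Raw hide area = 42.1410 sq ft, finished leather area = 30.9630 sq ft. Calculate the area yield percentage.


Formula: Yield = finished / raw * 100
Substituting: Yield = 30.9630 / 42.1410 * 100
Result: 73.4748 %


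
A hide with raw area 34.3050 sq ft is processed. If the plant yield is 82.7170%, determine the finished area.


Formula: finished = raw * yield / 100
Substituting: finished = 34.3050 * 82.7170 / 100
Result: 28.3761 sq ft


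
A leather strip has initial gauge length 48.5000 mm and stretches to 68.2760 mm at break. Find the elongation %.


Formula: Elongation = (Lf - L0) / L0 * 100
Substituting: Elongation = (68.2760 - 48.5000) / 48.5000 * 100
Result: 40.7753 %


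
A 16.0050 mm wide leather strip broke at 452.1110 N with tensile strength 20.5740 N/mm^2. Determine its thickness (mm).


Formula: t = F / (TS * w)
Substituting: t = 452.1110 / (20.5740 * 16.0050)
Result: 1.3730 mm


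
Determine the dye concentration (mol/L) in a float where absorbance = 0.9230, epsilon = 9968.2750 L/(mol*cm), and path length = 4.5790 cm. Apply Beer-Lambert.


Formula: c = A / (epsilon * l)
Substituting: c = 0.9230 / (9968.2750 * 4.5790)
Result: 2.0221e-05 mol/L


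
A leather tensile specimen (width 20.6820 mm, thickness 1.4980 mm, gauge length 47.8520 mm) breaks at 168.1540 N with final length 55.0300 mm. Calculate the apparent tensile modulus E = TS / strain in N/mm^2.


TS = F / (w * t) = 168.1540 / (20.6820 * 1.4980) = 5.4275 N/mm^2
strain = (Lf - L0) / L0 = (55.0300 - 47.8520) / 47.8520 = 0.1500
E = TS / strain = 5.4275 / 0.1500 = 36.1826 N/mm^2


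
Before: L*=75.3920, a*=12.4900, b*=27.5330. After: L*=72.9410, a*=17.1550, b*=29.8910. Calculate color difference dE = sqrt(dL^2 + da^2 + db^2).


dL = -2.4510, da = 4.6650, db = 2.3580
dE = sqrt((-2.4510)^2 + 4.6650^2 + 2.3580^2) = 5.7732


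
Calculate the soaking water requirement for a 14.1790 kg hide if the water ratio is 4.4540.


Formula: Water = hide_weight * ratio
Substituting: Water = 14.1790 * 4.4540
Result: 63.1533 kg


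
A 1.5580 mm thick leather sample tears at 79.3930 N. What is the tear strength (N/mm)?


Formula: Tear strength = force / thickness
Substituting: Tear strength = 79.3930 / 1.5580
Result: 50.9583 N/mm


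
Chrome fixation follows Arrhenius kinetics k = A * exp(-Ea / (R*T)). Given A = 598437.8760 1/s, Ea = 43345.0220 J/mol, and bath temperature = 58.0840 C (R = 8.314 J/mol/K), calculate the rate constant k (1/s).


T_K = T_C + 273.15 = 58.0840 + 273.15 = 331.2340 K
exponent = -Ea / (R * T_K) = -43345.0220 / (8.314 * 331.2340) = -15.7396
k = A * exp(exponent) = 598437.8760 * exp(-15.7396) = 0.0873752 1/s


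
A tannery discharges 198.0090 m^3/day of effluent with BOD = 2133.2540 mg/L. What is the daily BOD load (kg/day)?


Formula: BOD_load = volume * conc / 1000
Substituting: BOD_load = 198.0090 * 2133.2540 / 1000
Result: 422.4035 kg/day


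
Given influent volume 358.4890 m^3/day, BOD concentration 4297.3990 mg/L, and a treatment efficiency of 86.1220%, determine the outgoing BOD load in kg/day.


Load_in = volume * conc / 1000 = 358.4890 * 4297.3990 / 1000 = 1540.5703 kg/day
Removed = Load_in * eff / 100 = 1540.5703 * 86.1220 / 100 = 1326.7699 kg/day
Load_out = Load_in - Removed = 1540.5703 - 1326.7699 = 213.8003 kg/day


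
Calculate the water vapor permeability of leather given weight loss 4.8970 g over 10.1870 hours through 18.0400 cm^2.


Formula: WVP = loss / (area * time)
Substituting: WVP = 4.8970 / (18.0400 * 10.1870)
Result: 0.0266469 g/(cm^2*hr)


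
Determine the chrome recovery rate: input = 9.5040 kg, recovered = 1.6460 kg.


Formula: Recovery = recovered / input * 100
Substituting: Recovery = 1.6460 / 9.5040 * 100
Result: 17.3190 %


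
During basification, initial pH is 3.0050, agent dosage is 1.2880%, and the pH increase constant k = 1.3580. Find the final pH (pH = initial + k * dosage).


Formula: pH_final = pH_initial + k * base_pct
Substituting: pH_final = 3.0050 + 1.3580 * 1.2880
Result: 4.7541


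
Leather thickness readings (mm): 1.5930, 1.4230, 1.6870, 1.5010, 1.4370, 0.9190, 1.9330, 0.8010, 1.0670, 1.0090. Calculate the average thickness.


Formula: Average = sum / n
Substituting: Average = 13.3700 / 10
Result: 1.3370 mm


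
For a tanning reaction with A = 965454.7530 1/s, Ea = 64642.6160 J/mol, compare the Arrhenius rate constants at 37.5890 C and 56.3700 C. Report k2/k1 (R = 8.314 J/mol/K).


T1 = 37.5890 + 273.15 = 310.7390 K; T2 = 56.3700 + 273.15 = 329.5200 K
k1 = A * exp(-Ea/(R*T1)) = 965454.7530 * exp(-64642.6160/(8.314*310.7390)) = 1.3123e-05 1/s
k2 = A * exp(-Ea/(R*T2)) = 965454.7530 * exp(-64642.6160/(8.314*329.5200)) = 5.4624e-05 1/s
k2/k1 = 5.4624e-05 / 1.3123e-05 = 4.1624


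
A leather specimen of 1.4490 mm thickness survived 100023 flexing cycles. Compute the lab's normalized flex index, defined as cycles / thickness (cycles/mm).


Formula: Index = cycles / thickness
Substituting: Index = 100023 / 1.4490
Result: 69028.9855 cycles/mm


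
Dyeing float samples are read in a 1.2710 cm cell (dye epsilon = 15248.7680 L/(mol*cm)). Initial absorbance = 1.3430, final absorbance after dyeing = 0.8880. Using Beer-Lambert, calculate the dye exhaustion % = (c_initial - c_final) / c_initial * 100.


c_initial = A_i / (epsilon * l) = 1.3430 / (15248.7680 * 1.2710) = 6.9294e-05 mol/L
c_final = A_f / (epsilon * l) = 0.8880 / (15248.7680 * 1.2710) = 4.5818e-05 mol/L
Exhaustion = (c_initial - c_final) / c_initial * 100 = (6.9294e-05 - 4.5818e-05) / 6.9294e-05 * 100 = 33.8794 %


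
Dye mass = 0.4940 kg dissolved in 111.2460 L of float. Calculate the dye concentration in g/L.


Formula: Conc = dye_mass(kg) / volume(L) * 1000
Substituting: Conc = 0.4940 / 111.2460 * 1000
Result: 4.4406 g/L


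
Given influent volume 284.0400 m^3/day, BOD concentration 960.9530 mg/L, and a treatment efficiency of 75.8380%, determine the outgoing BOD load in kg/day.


Load_in = volume * conc / 1000 = 284.0400 * 960.9530 / 1000 = 272.9491 kg/day
Removed = Load_in * eff / 100 = 272.9491 * 75.8380 / 100 = 206.9991 kg/day
Load_out = Load_in - Removed = 272.9491 - 206.9991 = 65.9500 kg/day


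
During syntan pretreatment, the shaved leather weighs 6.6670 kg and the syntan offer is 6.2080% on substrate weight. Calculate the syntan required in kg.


Formula: Syntan = substrate * pct / 100
Substituting: Syntan = 6.6670 * 6.2080 / 100
Result: 0.4139 kg


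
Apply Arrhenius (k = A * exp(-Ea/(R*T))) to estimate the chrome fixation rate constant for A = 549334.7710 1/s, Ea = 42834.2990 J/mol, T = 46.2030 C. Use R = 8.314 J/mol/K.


T_K = T_C + 273.15 = 46.2030 + 273.15 = 319.3530 K
exponent = -Ea / (R * T_K) = -42834.2990 / (8.314 * 319.3530) = -16.1328
k = A * exp(exponent) = 549334.7710 * exp(-16.1328) = 0.0541298 1/s


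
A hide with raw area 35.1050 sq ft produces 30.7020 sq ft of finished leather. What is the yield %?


Formula: Yield = finished / raw * 100
Substituting: Yield = 30.7020 / 35.1050 * 100
Result: 87.4576 %


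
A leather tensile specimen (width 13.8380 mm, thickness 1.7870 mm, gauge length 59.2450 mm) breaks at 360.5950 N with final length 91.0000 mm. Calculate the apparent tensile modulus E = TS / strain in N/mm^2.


TS = F / (w * t) = 360.5950 / (13.8380 * 1.7870) = 14.5822 N/mm^2
strain = (Lf - L0) / L0 = (91.0000 - 59.2450) / 59.2450 = 0.5360
E = TS / strain = 14.5822 / 0.5360 = 27.2058 N/mm^2


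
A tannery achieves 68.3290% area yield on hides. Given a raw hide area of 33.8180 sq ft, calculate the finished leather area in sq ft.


Formula: finished = raw * yield / 100
Substituting: finished = 33.8180 * 68.3290 / 100
Result: 23.1075 sq ft


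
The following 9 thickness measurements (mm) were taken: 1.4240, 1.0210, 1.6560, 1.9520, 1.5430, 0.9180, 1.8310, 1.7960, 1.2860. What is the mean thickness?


Formula: Average = sum / n
Substituting: Average = 13.4270 / 9
Result: 1.4919 mm


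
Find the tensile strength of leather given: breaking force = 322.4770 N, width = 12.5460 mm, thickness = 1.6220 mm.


Formula: TS = force / (width * thickness)
Substituting: TS = 322.4770 / (12.5460 * 1.6220)
Result: 15.8468 N/mm^2


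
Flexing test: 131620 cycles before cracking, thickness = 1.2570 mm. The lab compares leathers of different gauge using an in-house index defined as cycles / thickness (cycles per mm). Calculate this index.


Formula: Index = cycles / thickness
Substituting: Index = 131620 / 1.2570
Result: 104709.6261 cycles/mm


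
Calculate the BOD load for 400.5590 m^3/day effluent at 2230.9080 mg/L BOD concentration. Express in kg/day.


Formula: BOD_load = volume * conc / 1000
Substituting: BOD_load = 400.5590 * 2230.9080 / 1000
Result: 893.6103 kg/day


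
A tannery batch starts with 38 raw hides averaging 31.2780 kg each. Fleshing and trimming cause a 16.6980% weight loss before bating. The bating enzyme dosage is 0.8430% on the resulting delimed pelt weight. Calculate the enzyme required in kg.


Total_raw = N * avg_wt = 38 * 31.2780 = 1188.5640 kg
Substrate = Total_raw * (1 - loss/100) = 1188.5640 * (1 - 16.6980/100) = 990.0976 kg
Enzyme = Substrate * pct / 100 = 990.0976 * 0.8430 / 100 = 8.3465 kg


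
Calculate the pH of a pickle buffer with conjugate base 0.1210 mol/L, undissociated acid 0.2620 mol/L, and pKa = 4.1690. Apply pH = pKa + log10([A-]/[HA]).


ratio = [A-] / [HA] = 0.1210 / 0.2620 = 0.4618
log10(ratio) = -0.3355
pH = pKa + log10(ratio) = 4.1690 - 0.3355 = 3.8335


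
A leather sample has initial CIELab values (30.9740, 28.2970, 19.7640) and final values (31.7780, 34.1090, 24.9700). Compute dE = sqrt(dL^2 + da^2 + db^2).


dL = 0.8040, da = 5.8120, db = 5.2060
dE = sqrt(0.8040^2 + 5.8120^2 + 5.2060^2) = 7.8440


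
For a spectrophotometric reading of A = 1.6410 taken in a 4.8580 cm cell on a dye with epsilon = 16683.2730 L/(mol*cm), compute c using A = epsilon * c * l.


Formula: c = A / (epsilon * l)
Substituting: c = 1.6410 / (16683.2730 * 4.8580)
Result: 2.0247e-05 mol/L


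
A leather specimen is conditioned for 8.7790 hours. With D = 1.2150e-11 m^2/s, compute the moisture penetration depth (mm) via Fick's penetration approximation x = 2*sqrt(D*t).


t = 8.7790 hr * 3600 = 31604.4000 s
D * t = 1.2150e-11 * 31604.4000 = 3.8399e-07
x = 2 * sqrt(D*t) = 2 * sqrt(3.8399e-07) = 0.00123934 m = 1.2393 mm


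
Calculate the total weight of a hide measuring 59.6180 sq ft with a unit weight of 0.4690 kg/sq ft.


Formula: Weight = area * weight_per_sqft
Substituting: Weight = 59.6180 * 0.4690
Result: 27.9608 kg


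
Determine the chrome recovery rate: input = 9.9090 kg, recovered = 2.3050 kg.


Formula: Recovery = recovered / input * 100
Substituting: Recovery = 2.3050 / 9.9090 * 100
Result: 23.2617 %


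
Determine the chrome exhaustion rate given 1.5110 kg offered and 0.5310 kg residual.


Formula: Uptake = (offered - residual) / offered * 100
Substituting: Uptake = (1.5110 - 0.5310) / 1.5110 * 100
Result: 64.8577 %


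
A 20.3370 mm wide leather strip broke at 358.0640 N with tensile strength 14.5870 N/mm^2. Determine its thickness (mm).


Formula: t = F / (TS * w)
Substituting: t = 358.0640 / (14.5870 * 20.3370)
Result: 1.2070 mm


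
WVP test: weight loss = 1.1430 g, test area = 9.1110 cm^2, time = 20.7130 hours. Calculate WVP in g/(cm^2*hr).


Formula: WVP = loss / (area * time)
Substituting: WVP = 1.1430 / (9.1110 * 20.7130)
Result: 0.00605672 g/(cm^2*hr)


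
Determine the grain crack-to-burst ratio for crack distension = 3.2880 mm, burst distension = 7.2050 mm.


Formula: Ratio = crack / burst
Substituting: Ratio = 3.2880 / 7.2050
Result: 0.4563


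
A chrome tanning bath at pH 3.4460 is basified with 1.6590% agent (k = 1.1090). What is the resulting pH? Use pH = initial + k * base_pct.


Formula: pH_final = pH_initial + k * base_pct
Substituting: pH_final = 3.4460 + 1.1090 * 1.6590
Result: 5.2858


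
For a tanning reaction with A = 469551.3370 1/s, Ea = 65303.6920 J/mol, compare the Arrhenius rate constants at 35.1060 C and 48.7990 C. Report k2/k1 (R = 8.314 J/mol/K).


T1 = 35.1060 + 273.15 = 308.2560 K; T2 = 48.7990 + 273.15 = 321.9490 K
k1 = A * exp(-Ea/(R*T1)) = 469551.3370 * exp(-65303.6920/(8.314*308.2560)) = 4.0312e-06 1/s
k2 = A * exp(-Ea/(R*T2)) = 469551.3370 * exp(-65303.6920/(8.314*321.9490)) = 1.1915e-05 1/s
k2/k1 = 1.1915e-05 / 4.0312e-06 = 2.9557


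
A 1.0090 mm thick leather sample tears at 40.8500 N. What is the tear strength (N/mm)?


Formula: Tear strength = force / thickness
Substituting: Tear strength = 40.8500 / 1.0090
Result: 40.4856 N/mm


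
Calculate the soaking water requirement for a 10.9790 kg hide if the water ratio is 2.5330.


Formula: Water = hide_weight * ratio
Substituting: Water = 10.9790 * 2.5330
Result: 27.8098 kg


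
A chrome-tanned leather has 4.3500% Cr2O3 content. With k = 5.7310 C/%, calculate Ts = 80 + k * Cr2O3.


Formula: Ts = 80 + k * Cr2O3
Substituting: Ts = 80 + 5.7310 * 4.3500
Result: 104.9299 C


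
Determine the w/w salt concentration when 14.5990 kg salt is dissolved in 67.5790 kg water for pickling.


Formula: Conc = salt / (water + salt) * 100
Substituting: Conc = 14.5990 / (67.5790 + 14.5990) * 100
Result: 17.7651 %


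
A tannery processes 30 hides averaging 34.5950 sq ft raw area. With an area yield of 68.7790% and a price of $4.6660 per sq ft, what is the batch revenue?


Raw_total = N * avg_area = 30 * 34.5950 = 1037.8500 sq ft
Finished = Raw_total * yield / 100 = 1037.8500 * 68.7790 / 100 = 713.8229 sq ft
Value = Finished * price = 713.8229 * 4.6660 = 3330.6974 $


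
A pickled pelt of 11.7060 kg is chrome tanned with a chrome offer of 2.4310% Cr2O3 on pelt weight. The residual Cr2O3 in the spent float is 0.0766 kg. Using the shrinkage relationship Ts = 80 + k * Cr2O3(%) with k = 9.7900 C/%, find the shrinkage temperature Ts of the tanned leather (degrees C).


Offered = pelt * offer_pct / 100 = 11.7060 * 2.4310 / 100 = 0.2846 kg
Uptake = offered - residual = 0.2846 - 0.0766 = 0.2080 kg
Cr2O3% on pelt = uptake / pelt * 100 = 0.2080 / 11.7060 * 100 = 1.7766 %
Ts = 80 + k * Cr2O3% = 80 + 9.7900 * 1.7766 = 97.3933 C


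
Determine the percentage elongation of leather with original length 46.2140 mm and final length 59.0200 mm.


Formula: Elongation = (Lf - L0) / L0 * 100
Substituting: Elongation = (59.0200 - 46.2140) / 46.2140 * 100
Result: 27.7102 %


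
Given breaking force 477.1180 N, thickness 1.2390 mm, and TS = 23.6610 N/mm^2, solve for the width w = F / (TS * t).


Formula: w = F / (TS * t)
Substituting: w = 477.1180 / (23.6610 * 1.2390)
Result: 16.2750 mm


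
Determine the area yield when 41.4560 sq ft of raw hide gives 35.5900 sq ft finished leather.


Formula: Yield = finished / raw * 100
Substituting: Yield = 35.5900 / 41.4560 * 100
Result: 85.8501 %


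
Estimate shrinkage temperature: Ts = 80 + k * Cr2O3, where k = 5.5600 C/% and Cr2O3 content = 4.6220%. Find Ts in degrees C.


Formula: Ts = 80 + k * Cr2O3
Substituting: Ts = 80 + 5.5600 * 4.6220
Result: 105.6983 C


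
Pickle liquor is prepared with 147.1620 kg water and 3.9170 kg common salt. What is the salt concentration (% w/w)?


Formula: Conc = salt / (water + salt) * 100
Substituting: Conc = 3.9170 / (147.1620 + 3.9170) * 100
Result: 2.5927 %


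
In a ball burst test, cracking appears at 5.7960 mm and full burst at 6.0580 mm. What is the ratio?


Formula: Ratio = crack / burst
Substituting: Ratio = 5.7960 / 6.0580
Result: 0.9568


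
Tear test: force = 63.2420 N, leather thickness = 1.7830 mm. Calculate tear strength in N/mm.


Formula: Tear strength = force / thickness
Substituting: Tear strength = 63.2420 / 1.7830
Result: 35.4694 N/mm


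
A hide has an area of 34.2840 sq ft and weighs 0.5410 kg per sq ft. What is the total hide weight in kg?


Formula: Weight = area * weight_per_sqft
Substituting: Weight = 34.2840 * 0.5410
Result: 18.5476 kg


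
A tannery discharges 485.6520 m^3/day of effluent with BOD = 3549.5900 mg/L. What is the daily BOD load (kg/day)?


Formula: BOD_load = volume * conc / 1000
Substituting: BOD_load = 485.6520 * 3549.5900 / 1000
Result: 1723.8655 kg/day


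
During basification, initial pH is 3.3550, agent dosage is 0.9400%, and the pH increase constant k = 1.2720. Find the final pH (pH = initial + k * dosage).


Formula: pH_final = pH_initial + k * base_pct
Substituting: pH_final = 3.3550 + 1.2720 * 0.9400
Result: 4.5507


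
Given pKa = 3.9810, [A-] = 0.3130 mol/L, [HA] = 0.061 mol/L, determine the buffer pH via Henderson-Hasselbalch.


ratio = [A-] / [HA] = 0.3130 / 0.061 = 5.1311
log10(ratio) = 0.7102
pH = pKa + log10(ratio) = 3.9810 + 0.7102 = 4.6912


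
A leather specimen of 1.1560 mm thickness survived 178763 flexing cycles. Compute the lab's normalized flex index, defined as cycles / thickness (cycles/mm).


Formula: Index = cycles / thickness
Substituting: Index = 178763 / 1.1560
Result: 154639.2734 cycles/mm


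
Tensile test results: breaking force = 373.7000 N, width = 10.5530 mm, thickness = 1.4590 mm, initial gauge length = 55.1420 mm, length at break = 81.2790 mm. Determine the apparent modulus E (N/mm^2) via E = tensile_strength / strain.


TS = F / (w * t) = 373.7000 / (10.5530 * 1.4590) = 24.2712 N/mm^2
strain = (Lf - L0) / L0 = (81.2790 - 55.1420) / 55.1420 = 0.4740
E = TS / strain = 24.2712 / 0.4740 = 51.2057 N/mm^2


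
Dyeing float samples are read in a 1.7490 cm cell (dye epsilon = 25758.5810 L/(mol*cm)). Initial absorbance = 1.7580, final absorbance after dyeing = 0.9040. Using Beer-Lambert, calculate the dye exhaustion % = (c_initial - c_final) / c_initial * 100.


c_initial = A_i / (epsilon * l) = 1.7580 / (25758.5810 * 1.7490) = 3.9022e-05 mol/L
c_final = A_f / (epsilon * l) = 0.9040 / (25758.5810 * 1.7490) = 2.0066e-05 mol/L
Exhaustion = (c_initial - c_final) / c_initial * 100 = (3.9022e-05 - 2.0066e-05) / 3.9022e-05 * 100 = 48.5779 %


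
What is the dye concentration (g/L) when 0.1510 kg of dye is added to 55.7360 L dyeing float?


Formula: Conc = dye_mass(kg) / volume(L) * 1000
Substituting: Conc = 0.1510 / 55.7360 * 1000
Result: 2.7092 g/L


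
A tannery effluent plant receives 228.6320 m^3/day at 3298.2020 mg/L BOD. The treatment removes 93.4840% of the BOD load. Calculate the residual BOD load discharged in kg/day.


Load_in = volume * conc / 1000 = 228.6320 * 3298.2020 / 1000 = 754.0745 kg/day
Removed = Load_in * eff / 100 = 754.0745 * 93.4840 / 100 = 704.9390 kg/day
Load_out = Load_in - Removed = 754.0745 - 704.9390 = 49.1355 kg/day


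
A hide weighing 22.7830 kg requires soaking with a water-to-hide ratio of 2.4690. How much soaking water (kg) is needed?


Formula: Water = hide_weight * ratio
Substituting: Water = 22.7830 * 2.4690
Result: 56.2512 kg


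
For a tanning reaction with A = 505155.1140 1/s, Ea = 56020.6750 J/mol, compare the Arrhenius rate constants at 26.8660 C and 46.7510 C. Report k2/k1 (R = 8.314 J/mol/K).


T1 = 26.8660 + 273.15 = 300.0160 K; T2 = 46.7510 + 273.15 = 319.9010 K
k1 = A * exp(-Ea/(R*T1)) = 505155.1140 * exp(-56020.6750/(8.314*300.0160)) = 8.9028e-05 1/s
k2 = A * exp(-Ea/(R*T2)) = 505155.1140 * exp(-56020.6750/(8.314*319.9010)) = 3.5961e-04 1/s
k2/k1 = 3.5961e-04 / 8.9028e-05 = 4.0393


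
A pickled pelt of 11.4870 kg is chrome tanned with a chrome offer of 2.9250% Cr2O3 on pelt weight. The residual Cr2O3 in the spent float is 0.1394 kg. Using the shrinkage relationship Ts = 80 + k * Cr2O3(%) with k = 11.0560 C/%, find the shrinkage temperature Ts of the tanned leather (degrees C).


Offered = pelt * offer_pct / 100 = 11.4870 * 2.9250 / 100 = 0.3360 kg
Uptake = offered - residual = 0.3360 - 0.1394 = 0.1966 kg
Cr2O3% on pelt = uptake / pelt * 100 = 0.1966 / 11.4870 * 100 = 1.7115 %
Ts = 80 + k * Cr2O3% = 80 + 11.0560 * 1.7115 = 98.9218 C


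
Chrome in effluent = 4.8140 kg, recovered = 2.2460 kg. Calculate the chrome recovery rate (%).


Formula: Recovery = recovered / input * 100
Substituting: Recovery = 2.2460 / 4.8140 * 100
Result: 46.6556 %


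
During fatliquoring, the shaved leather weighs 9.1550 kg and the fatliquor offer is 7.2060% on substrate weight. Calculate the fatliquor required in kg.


Formula: Fat = substrate * pct / 100
Substituting: Fat = 9.1550 * 7.2060 / 100
Result: 0.6597 kg


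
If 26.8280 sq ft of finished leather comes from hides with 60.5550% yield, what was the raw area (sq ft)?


Formula: raw = finished * 100 / yield
Substituting: raw = 26.8280 * 100 / 60.5550
Result: 44.3035 sq ft


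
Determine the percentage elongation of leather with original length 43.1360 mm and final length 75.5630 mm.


Formula: Elongation = (Lf - L0) / L0 * 100
Substituting: Elongation = (75.5630 - 43.1360) / 43.1360 * 100
Result: 75.1739 %


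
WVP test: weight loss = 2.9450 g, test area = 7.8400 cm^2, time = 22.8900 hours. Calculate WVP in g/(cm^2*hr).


Formula: WVP = loss / (area * time)
Substituting: WVP = 2.9450 / (7.8400 * 22.8900)
Result: 0.0164106 g/(cm^2*hr)


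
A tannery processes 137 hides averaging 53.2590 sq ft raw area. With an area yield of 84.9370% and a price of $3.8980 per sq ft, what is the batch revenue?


Raw_total = N * avg_area = 137 * 53.2590 = 7296.4830 sq ft
Finished = Raw_total * yield / 100 = 7296.4830 * 84.9370 / 100 = 6197.4138 sq ft
Value = Finished * price = 6197.4138 * 3.8980 = 24157.5189 $


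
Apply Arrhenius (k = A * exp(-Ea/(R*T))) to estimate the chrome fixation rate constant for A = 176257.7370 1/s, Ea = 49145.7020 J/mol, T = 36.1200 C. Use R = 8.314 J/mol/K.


T_K = T_C + 273.15 = 36.1200 + 273.15 = 309.2700 K
exponent = -Ea / (R * T_K) = -49145.7020 / (8.314 * 309.2700) = -19.1134
k = A * exp(exponent) = 176257.7370 * exp(-19.1134) = 8.8167e-04 1/s


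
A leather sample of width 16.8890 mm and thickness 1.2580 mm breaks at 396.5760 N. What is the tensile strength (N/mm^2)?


Formula: TS = force / (width * thickness)
Substituting: TS = 396.5760 / (16.8890 * 1.2580)
Result: 18.6656 N/mm^2


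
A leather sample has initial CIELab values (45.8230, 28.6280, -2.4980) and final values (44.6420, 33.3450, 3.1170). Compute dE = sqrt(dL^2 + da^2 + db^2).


dL = -1.1810, da = 4.7170, db = 5.6150
dE = sqrt((-1.1810)^2 + 4.7170^2 + 5.6150^2) = 7.4279


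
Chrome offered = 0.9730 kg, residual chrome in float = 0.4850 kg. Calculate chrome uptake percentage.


Formula: Uptake = (offered - residual) / offered * 100
Substituting: Uptake = (0.9730 - 0.4850) / 0.9730 * 100
Result: 50.1542 %


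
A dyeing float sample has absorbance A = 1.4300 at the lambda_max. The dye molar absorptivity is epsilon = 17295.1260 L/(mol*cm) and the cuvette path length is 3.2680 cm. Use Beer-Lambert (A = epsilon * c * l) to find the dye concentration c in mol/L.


Formula: c = A / (epsilon * l)
Substituting: c = 1.4300 / (17295.1260 * 3.2680)
Result: 2.5301e-05 mol/L


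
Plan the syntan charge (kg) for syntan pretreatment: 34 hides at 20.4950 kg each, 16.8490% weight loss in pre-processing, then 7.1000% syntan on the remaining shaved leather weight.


Total_raw = N * avg_wt = 34 * 20.4950 = 696.8300 kg
Substrate = Total_raw * (1 - loss/100) = 696.8300 * (1 - 16.8490/100) = 579.4211 kg
Syntan = Substrate * pct / 100 = 579.4211 * 7.1000 / 100 = 41.1389 kg


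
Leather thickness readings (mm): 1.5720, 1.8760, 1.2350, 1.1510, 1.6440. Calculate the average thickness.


Formula: Average = sum / n
Substituting: Average = 7.4780 / 5
Result: 1.4956 mm


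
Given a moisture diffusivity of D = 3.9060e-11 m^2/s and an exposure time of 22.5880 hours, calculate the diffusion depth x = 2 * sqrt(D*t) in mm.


t = 22.5880 hr * 3600 = 81316.8000 s
D * t = 3.9060e-11 * 81316.8000 = 3.1762e-06
x = 2 * sqrt(D*t) = 2 * sqrt(3.1762e-06) = 0.0035644 m = 3.5644 mm


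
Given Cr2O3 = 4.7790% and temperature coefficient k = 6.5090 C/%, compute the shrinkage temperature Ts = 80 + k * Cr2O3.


Formula: Ts = 80 + k * Cr2O3
Substituting: Ts = 80 + 6.5090 * 4.7790
Result: 111.1065 C


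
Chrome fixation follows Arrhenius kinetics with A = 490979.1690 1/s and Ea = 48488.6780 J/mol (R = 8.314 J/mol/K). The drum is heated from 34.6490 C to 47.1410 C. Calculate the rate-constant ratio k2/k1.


T1 = 34.6490 + 273.15 = 307.7990 K; T2 = 47.1410 + 273.15 = 320.2910 K
k1 = A * exp(-Ea/(R*T1)) = 490979.1690 * exp(-48488.6780/(8.314*307.7990)) = 0.00289772 1/s
k2 = A * exp(-Ea/(R*T2)) = 490979.1690 * exp(-48488.6780/(8.314*320.2910)) = 0.00606742 1/s
k2/k1 = 0.00606742 / 0.00289772 = 2.0939


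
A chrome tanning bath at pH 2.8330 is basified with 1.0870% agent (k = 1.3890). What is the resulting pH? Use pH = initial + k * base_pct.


Formula: pH_final = pH_initial + k * base_pct
Substituting: pH_final = 2.8330 + 1.3890 * 1.0870
Result: 4.3428


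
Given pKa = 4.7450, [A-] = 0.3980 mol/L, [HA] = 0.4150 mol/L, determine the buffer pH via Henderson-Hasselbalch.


ratio = [A-] / [HA] = 0.3980 / 0.4150 = 0.9590
log10(ratio) = -0.018165
pH = pKa + log10(ratio) = 4.7450 - 0.018165 = 4.7268


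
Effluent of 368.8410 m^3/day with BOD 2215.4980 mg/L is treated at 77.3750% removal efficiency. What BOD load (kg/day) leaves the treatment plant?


Load_in = volume * conc / 1000 = 368.8410 * 2215.4980 / 1000 = 817.1665 kg/day
Removed = Load_in * eff / 100 = 817.1665 * 77.3750 / 100 = 632.2826 kg/day
Load_out = Load_in - Removed = 817.1665 - 632.2826 = 184.8839 kg/day


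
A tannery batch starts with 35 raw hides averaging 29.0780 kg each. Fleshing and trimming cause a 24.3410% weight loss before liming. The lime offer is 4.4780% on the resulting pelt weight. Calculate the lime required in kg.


Total_raw = N * avg_wt = 35 * 29.0780 = 1017.7300 kg
Substrate = Total_raw * (1 - loss/100) = 1017.7300 * (1 - 24.3410/100) = 770.0043 kg
Lime = Substrate * pct / 100 = 770.0043 * 4.4780 / 100 = 34.4808 kg


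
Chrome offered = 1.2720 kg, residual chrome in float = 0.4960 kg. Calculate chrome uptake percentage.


Formula: Uptake = (offered - residual) / offered * 100
Substituting: Uptake = (1.2720 - 0.4960) / 1.2720 * 100
Result: 61.0063 %


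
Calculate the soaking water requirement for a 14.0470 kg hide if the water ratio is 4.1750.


Formula: Water = hide_weight * ratio
Substituting: Water = 14.0470 * 4.1750
Result: 58.6462 kg


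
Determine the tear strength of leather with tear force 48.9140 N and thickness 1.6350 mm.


Formula: Tear strength = force / thickness
Substituting: Tear strength = 48.9140 / 1.6350
Result: 29.9168 N/mm


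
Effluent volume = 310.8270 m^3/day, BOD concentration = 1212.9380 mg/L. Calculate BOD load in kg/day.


Formula: BOD_load = volume * conc / 1000
Substituting: BOD_load = 310.8270 * 1212.9380 / 1000
Result: 377.0139 kg/day


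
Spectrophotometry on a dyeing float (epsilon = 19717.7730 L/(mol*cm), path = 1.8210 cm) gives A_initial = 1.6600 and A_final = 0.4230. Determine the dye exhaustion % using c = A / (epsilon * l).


c_initial = A_i / (epsilon * l) = 1.6600 / (19717.7730 * 1.8210) = 4.6232e-05 mol/L
c_final = A_f / (epsilon * l) = 0.4230 / (19717.7730 * 1.8210) = 1.1781e-05 mol/L
Exhaustion = (c_initial - c_final) / c_initial * 100 = (4.6232e-05 - 1.1781e-05) / 4.6232e-05 * 100 = 74.5181 %


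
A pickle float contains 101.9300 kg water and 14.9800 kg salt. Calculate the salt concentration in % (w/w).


Formula: Conc = salt / (water + salt) * 100
Substituting: Conc = 14.9800 / (101.9300 + 14.9800) * 100
Result: 12.8133 %


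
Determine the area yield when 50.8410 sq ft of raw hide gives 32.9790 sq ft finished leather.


Formula: Yield = finished / raw * 100
Substituting: Yield = 32.9790 / 50.8410 * 100
Result: 64.8669 %


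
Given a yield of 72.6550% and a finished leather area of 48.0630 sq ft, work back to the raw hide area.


Formula: raw = finished * 100 / yield
Substituting: raw = 48.0630 * 100 / 72.6550
Result: 66.1524 sq ft


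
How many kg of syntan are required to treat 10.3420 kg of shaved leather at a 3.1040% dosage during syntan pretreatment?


Formula: Syntan = substrate * pct / 100
Substituting: Syntan = 10.3420 * 3.1040 / 100
Result: 0.3210 kg


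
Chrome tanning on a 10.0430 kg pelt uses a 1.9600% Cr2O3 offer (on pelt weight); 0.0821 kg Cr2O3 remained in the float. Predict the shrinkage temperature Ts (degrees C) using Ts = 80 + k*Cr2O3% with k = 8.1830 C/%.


Offered = pelt * offer_pct / 100 = 10.0430 * 1.9600 / 100 = 0.1968 kg
Uptake = offered - residual = 0.1968 - 0.0821 = 0.1147 kg
Cr2O3% on pelt = uptake / pelt * 100 = 0.1147 / 10.0430 * 100 = 1.1425 %
Ts = 80 + k * Cr2O3% = 80 + 8.1830 * 1.1425 = 89.3492 C


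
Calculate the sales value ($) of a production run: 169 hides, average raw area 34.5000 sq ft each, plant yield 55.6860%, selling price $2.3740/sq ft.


Raw_total = N * avg_area = 169 * 34.5000 = 5830.5000 sq ft
Finished = Raw_total * yield / 100 = 5830.5000 * 55.6860 / 100 = 3246.7722 sq ft
Value = Finished * price = 3246.7722 * 2.3740 = 7707.8373 $


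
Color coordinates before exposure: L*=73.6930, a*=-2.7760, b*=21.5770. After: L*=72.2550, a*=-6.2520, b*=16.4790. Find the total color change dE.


dL = -1.4380, da = -3.4760, db = -5.0980
dE = sqrt((-1.4380)^2 + (-3.4760)^2 + (-5.0980)^2) = 6.3356


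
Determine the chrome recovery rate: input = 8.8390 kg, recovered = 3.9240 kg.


Formula: Recovery = recovered / input * 100
Substituting: Recovery = 3.9240 / 8.8390 * 100
Result: 44.3942 %


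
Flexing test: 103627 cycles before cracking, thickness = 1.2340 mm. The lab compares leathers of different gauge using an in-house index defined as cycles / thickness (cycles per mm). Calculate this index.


Formula: Index = cycles / thickness
Substituting: Index = 103627 / 1.2340
Result: 83976.4992 cycles/mm


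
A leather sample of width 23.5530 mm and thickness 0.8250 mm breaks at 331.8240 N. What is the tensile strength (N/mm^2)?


Formula: TS = force / (width * thickness)
Substituting: TS = 331.8240 / (23.5530 * 0.8250)
Result: 17.0768 N/mm^2


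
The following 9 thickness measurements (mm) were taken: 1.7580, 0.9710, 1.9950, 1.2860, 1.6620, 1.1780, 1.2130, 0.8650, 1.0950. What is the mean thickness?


Formula: Average = sum / n
Substituting: Average = 12.0230 / 9
Result: 1.3359 mm


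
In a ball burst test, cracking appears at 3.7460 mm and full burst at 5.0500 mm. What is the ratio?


Formula: Ratio = crack / burst
Substituting: Ratio = 3.7460 / 5.0500
Result: 0.7418


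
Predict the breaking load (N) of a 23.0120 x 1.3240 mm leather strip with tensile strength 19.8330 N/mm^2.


Formula: F = TS * w * t
Substituting: F = 19.8330 * 23.0120 * 1.3240
Result: 604.2696 N


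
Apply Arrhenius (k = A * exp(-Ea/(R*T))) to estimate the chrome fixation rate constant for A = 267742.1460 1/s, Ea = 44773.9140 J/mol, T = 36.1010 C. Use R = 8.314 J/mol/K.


T_K = T_C + 273.15 = 36.1010 + 273.15 = 309.2510 K
exponent = -Ea / (R * T_K) = -44773.9140 / (8.314 * 309.2510) = -17.4142
k = A * exp(exponent) = 267742.1460 * exp(-17.4142) = 0.00732519 1/s


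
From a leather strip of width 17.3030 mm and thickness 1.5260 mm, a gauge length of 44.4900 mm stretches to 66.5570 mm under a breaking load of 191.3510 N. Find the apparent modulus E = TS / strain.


TS = F / (w * t) = 191.3510 / (17.3030 * 1.5260) = 7.2469 N/mm^2
strain = (Lf - L0) / L0 = (66.5570 - 44.4900) / 44.4900 = 0.4960
E = TS / strain = 7.2469 / 0.4960 = 14.6108 N/mm^2


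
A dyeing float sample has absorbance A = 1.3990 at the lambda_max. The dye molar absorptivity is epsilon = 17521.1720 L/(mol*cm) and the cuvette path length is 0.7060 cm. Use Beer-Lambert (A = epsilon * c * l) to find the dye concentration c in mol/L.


Formula: c = A / (epsilon * l)
Substituting: c = 1.3990 / (17521.1720 * 0.7060)
Result: 1.1310e-04 mol/L


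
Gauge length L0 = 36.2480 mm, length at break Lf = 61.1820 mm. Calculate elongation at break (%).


Formula: Elongation = (Lf - L0) / L0 * 100
Substituting: Elongation = (61.1820 - 36.2480) / 36.2480 * 100
Result: 68.7872 %


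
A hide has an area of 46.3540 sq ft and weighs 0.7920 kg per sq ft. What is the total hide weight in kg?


Formula: Weight = area * weight_per_sqft
Substituting: Weight = 46.3540 * 0.7920
Result: 36.7124 kg


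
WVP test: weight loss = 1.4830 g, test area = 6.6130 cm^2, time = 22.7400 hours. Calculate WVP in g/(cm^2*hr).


Formula: WVP = loss / (area * time)
Substituting: WVP = 1.4830 / (6.6130 * 22.7400)
Result: 0.00986171 g/(cm^2*hr)


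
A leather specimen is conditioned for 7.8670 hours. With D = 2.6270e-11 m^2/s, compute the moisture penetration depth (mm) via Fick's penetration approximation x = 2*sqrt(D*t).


t = 7.8670 hr * 3600 = 28321.2000 s
D * t = 2.6270e-11 * 28321.2000 = 7.4400e-07
x = 2 * sqrt(D*t) = 2 * sqrt(7.4400e-07) = 0.00172511 m = 1.7251 mm


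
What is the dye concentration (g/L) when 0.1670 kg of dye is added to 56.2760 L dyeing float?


Formula: Conc = dye_mass(kg) / volume(L) * 1000
Substituting: Conc = 0.1670 / 56.2760 * 1000
Result: 2.9675 g/L


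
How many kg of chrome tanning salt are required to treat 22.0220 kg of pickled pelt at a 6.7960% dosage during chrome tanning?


Formula: Chrome = substrate * pct / 100
Substituting: Chrome = 22.0220 * 6.7960 / 100
Result: 1.4966 kg


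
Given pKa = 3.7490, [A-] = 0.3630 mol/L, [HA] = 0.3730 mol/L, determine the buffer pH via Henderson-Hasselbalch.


ratio = [A-] / [HA] = 0.3630 / 0.3730 = 0.9732
log10(ratio) = -0.0118022
pH = pKa + log10(ratio) = 3.7490 - 0.0118022 = 3.7372


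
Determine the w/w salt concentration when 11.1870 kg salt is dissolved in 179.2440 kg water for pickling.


Formula: Conc = salt / (water + salt) * 100
Substituting: Conc = 11.1870 / (179.2440 + 11.1870) * 100
Result: 5.8746 %


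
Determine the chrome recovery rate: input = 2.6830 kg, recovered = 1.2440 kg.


Formula: Recovery = recovered / input * 100
Substituting: Recovery = 1.2440 / 2.6830 * 100
Result: 46.3660 %


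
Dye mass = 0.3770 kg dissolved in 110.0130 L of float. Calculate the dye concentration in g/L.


Formula: Conc = dye_mass(kg) / volume(L) * 1000
Substituting: Conc = 0.3770 / 110.0130 * 1000
Result: 3.4269 g/L


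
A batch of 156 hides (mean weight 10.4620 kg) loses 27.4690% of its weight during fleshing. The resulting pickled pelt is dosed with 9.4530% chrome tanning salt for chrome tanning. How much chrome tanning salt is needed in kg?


Total_raw = N * avg_wt = 156 * 10.4620 = 1632.0720 kg
Substrate = Total_raw * (1 - loss/100) = 1632.0720 * (1 - 27.4690/100) = 1183.7581 kg
Chrome = Substrate * pct / 100 = 1183.7581 * 9.4530 / 100 = 111.9007 kg


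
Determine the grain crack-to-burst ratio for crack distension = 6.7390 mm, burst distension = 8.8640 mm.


Formula: Ratio = crack / burst
Substituting: Ratio = 6.7390 / 8.8640
Result: 0.7603


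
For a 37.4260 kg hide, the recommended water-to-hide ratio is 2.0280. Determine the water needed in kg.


Formula: Water = hide_weight * ratio
Substituting: Water = 37.4260 * 2.0280
Result: 75.8999 kg


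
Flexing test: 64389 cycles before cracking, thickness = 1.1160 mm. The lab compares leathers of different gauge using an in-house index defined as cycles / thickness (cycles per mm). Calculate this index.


Formula: Index = cycles / thickness
Substituting: Index = 64389 / 1.1160
Result: 57696.2366 cycles/mm


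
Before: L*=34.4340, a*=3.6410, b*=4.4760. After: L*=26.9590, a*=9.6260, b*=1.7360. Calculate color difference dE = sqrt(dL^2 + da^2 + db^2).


dL = -7.4750, da = 5.9850, db = -2.7400
dE = sqrt((-7.4750)^2 + 5.9850^2 + (-2.7400)^2) = 9.9601


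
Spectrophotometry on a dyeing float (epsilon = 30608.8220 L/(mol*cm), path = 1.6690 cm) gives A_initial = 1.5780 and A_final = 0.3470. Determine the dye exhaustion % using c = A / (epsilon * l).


c_initial = A_i / (epsilon * l) = 1.5780 / (30608.8220 * 1.6690) = 3.0889e-05 mol/L
c_final = A_f / (epsilon * l) = 0.3470 / (30608.8220 * 1.6690) = 6.7925e-06 mol/L
Exhaustion = (c_initial - c_final) / c_initial * 100 = (3.0889e-05 - 6.7925e-06) / 3.0889e-05 * 100 = 78.0101 %


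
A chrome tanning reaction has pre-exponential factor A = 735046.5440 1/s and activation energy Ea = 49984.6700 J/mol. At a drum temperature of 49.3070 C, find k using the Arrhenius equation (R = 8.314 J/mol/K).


T_K = T_C + 273.15 = 49.3070 + 273.15 = 322.4570 K
exponent = -Ea / (R * T_K) = -49984.6700 / (8.314 * 322.4570) = -18.6447
k = A * exp(exponent) = 735046.5440 * exp(-18.6447) = 0.00587533 1/s


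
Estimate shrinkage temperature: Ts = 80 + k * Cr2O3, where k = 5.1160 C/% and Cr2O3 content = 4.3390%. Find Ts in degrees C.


Formula: Ts = 80 + k * Cr2O3
Substituting: Ts = 80 + 5.1160 * 4.3390
Result: 102.1983 C


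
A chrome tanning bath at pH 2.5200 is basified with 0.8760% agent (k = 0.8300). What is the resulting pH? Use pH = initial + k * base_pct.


Formula: pH_final = pH_initial + k * base_pct
Substituting: pH_final = 2.5200 + 0.8300 * 0.8760
Result: 3.2471


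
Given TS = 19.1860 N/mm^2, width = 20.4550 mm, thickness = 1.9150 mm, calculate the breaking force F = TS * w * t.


Formula: F = TS * w * t
Substituting: F = 19.1860 * 20.4550 * 1.9150
Result: 751.5410 N


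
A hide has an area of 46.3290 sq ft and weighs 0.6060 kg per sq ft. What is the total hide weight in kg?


Formula: Weight = area * weight_per_sqft
Substituting: Weight = 46.3290 * 0.6060
Result: 28.0754 kg


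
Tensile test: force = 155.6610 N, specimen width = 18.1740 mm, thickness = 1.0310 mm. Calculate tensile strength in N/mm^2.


Formula: TS = force / (width * thickness)
Substituting: TS = 155.6610 / (18.1740 * 1.0310)
Result: 8.3075 N/mm^2
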